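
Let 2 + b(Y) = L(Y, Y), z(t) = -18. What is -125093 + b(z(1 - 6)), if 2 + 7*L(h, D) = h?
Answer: -875685/7 ≈ -1.2510e+5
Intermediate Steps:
L(h, D) = -2/7 + h/7
b(Y) = -16/7 + Y/7 (b(Y) = -2 + (-2/7 + Y/7) = -16/7 + Y/7)
-125093 + b(z(1 - 6)) = -125093 + (-16/7 + (1/7)*(-18)) = -125093 + (-16/7 - 18/7) = -125093 - 34/7 = -875685/7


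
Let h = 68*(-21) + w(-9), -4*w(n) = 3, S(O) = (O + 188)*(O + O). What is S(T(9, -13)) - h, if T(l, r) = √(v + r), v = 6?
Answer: 5659/4 + 376*I*√7 ≈ 1414.8 + 994.8*I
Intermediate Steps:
T(l, r) = √(6 + r)
S(O) = 2*O*(188 + O) (S(O) = (188 + O)*(2*O) = 2*O*(188 + O))
w(n) = -¾ (w(n) = -¼*3 = -¾)
h = -5715/4 (h = 68*(-21) - ¾ = -1428 - ¾ = -5715/4 ≈ -1428.8)
S(T(9, -13)) - h = 2*√(6 - 13)*(188 + √(6 - 13)) - 1*(-5715/4) = 2*√(-7)*(188 + √(-7)) + 5715/4 = 2*(I*√7)*(188 + I*√7) + 5715/4 = 2*I*√7*(188 + I*√7) + 5715/4 = 5715/4 + 2*I*√7*(188 + I*√7)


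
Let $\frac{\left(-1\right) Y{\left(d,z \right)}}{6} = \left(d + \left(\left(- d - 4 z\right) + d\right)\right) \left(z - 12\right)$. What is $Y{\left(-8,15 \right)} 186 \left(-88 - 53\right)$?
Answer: $-32100624$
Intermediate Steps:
$Y{\left(d,z \right)} = - 6 \left(-12 + z\right) \left(d - 4 z\right)$ ($Y{\left(d,z \right)} = - 6 \left(d + \left(\left(- d - 4 z\right) + d\right)\right) \left(z - 12\right) = - 6 \left(d - 4 z\right) \left(-12 + z\right) = - 6 \left(-12 + z\right) \left(d - 4 z\right)$)
$Y{\left(-8,15 \right)} 186 \left(-88 - 53\right) = \left(\left(-288\right) 15 + 24 \cdot 15^{2} + 72 \left(-8\right) - \left(-48\right) 15\right) 186 \left(-88 - 53\right) = \left(-4320 + 24 \cdot 225 - 576 + 720\right) 186 \left(-88 - 53\right) = \left(-4320 + 5400 - 576 + 720\right) 186 \left(-141\right) = 1224 \cdot 186 \left(-141\right) = 227664 \left(-141\right) = -32100624$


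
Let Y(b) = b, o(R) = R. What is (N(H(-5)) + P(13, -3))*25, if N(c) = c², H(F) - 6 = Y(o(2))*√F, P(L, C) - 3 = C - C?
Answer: 475 + 600*I*√5 ≈ 475.0 + 1341.6*I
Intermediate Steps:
P(L, C) = 3 (P(L, C) = 3 + (C - C) = 3 + 0 = 3)
H(F) = 6 + 2*√F
(N(H(-5)) + P(13, -3))*25 = ((6 + 2*√(-5))² + 3)*25 = ((6 + 2*(I*√5))² + 3)*25 = ((6 + 2*I*√5)² + 3)*25 = (3 + (6 + 2*I*√5)²)*25 = 75 + 25*(6 + 2*I*√5)²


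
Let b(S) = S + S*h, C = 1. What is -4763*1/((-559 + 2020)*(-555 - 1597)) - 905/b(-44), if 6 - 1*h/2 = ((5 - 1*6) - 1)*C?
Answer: 712236971/587941464 ≈ 1.2114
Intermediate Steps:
h = 16 (h = 12 - 2*((5 - 1*6) - 1) = 12 - 2*((5 - 6) - 1) = 12 - 2*(-1 - 1) = 12 - (-4) = 12 - 2*(-2) = 12 + 4 = 16)
b(S) = 17*S (b(S) = S + S*16 = S + 16*S = 17*S)
-4763*1/((-559 + 2020)*(-555 - 1597)) - 905/b(-44) = -4763*1/((-559 + 2020)*(-555 - 1597)) - 905/(17*(-44)) = -4763/((-2152*1461)) - 905/(-748) = -4763/(-3144072) - 905*(-1/748) = -4763*(-1/3144072) + 905/748 = 4763/3144072 + 905/748 = 712236971/587941464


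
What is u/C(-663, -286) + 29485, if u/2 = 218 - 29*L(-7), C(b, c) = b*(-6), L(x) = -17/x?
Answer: 410520688/13923 ≈ 29485.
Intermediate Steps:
C(b, c) = -6*b
u = 2066/7 (u = 2*(218 - (-493)/(-7)) = 2*(218 - (-493)*(-1)/7) = 2*(218 - 29*17/7) = 2*(218 - 493/7) = 2*(1033/7) = 2066/7 ≈ 295.14)
u/C(-663, -286) + 29485 = 2066/(7*((-6*(-663)))) + 29485 = (2066/7)/3978 + 29485 = (2066/7)*(1/3978) + 29485 = 1033/13923 + 29485 = 410520688/13923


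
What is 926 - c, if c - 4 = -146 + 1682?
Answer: -614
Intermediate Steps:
c = 1540 (c = 4 + (-146 + 1682) = 4 + 1536 = 1540)
926 - c = 926 - 1*1540 = 926 - 1540 = -614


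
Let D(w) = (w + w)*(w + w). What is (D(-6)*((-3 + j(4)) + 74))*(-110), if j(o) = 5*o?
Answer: -1441440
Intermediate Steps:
D(w) = 4*w**2 (D(w) = (2*w)*(2*w) = 4*w**2)
(D(-6)*((-3 + j(4)) + 74))*(-110) = ((4*(-6)**2)*((-3 + 5*4) + 74))*(-110) = ((4*36)*((-3 + 20) + 74))*(-110) = (144*(17 + 74))*(-110) = (144*91)*(-110) = 13104*(-110) = -1441440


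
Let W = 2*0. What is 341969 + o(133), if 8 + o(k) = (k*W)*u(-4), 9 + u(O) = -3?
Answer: 341961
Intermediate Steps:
W = 0
u(O) = -12 (u(O) = -9 - 3 = -12)
o(k) = -8 (o(k) = -8 + (k*0)*(-12) = -8 + 0*(-12) = -8 + 0 = -8)
341969 + o(133) = 341969 - 8 = 341961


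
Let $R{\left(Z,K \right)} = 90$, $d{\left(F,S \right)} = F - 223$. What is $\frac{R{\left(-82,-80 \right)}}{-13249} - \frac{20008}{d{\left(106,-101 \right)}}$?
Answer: $\frac{265075462}{1550133} \approx 171.0$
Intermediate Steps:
$d{\left(F,S \right)} = -223 + F$
$\frac{R{\left(-82,-80 \right)}}{-13249} - \frac{20008}{d{\left(106,-101 \right)}} = \frac{90}{-13249} - \frac{20008}{-223 + 106} = 90 \left(- \frac{1}{13249}\right) - \frac{20008}{-117} = - \frac{90}{13249} - - \frac{20008}{117} = - \frac{90}{13249} + \frac{20008}{117} = \frac{265075462}{1550133}$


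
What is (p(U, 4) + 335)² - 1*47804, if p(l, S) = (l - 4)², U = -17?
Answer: 554372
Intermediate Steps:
p(l, S) = (-4 + l)²
(p(U, 4) + 335)² - 1*47804 = ((-4 - 17)² + 335)² - 1*47804 = ((-21)² + 335)² - 47804 = (441 + 335)² - 47804 = 776² - 47804 = 602176 - 47804 = 554372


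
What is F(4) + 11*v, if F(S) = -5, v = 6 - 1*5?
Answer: 6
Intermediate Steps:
v = 1 (v = 6 - 5 = 1)
F(4) + 11*v = -5 + 11*1 = -5 + 11 = 6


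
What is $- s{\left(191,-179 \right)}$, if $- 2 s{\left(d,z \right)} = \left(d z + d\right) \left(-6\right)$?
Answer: $101994$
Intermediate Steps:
$s{\left(d,z \right)} = 3 d + 3 d z$ ($s{\left(d,z \right)} = - \frac{\left(d z + d\right) \left(-6\right)}{2} = - \frac{\left(d + d z\right) \left(-6\right)}{2} = - \frac{- 6 d - 6 d z}{2} = 3 d + 3 d z$)
$- s{\left(191,-179 \right)} = - 3 \cdot 191 \left(1 - 179\right) = - 3 \cdot 191 \left(-178\right) = \left(-1\right) \left(-101994\right) = 101994$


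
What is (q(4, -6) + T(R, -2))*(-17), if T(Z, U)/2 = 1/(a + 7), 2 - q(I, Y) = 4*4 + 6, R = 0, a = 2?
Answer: 3026/9 ≈ 336.22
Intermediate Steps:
q(I, Y) = -20 (q(I, Y) = 2 - (4*4 + 6) = 2 - (16 + 6) = 2 - 1*22 = 2 - 22 = -20)
T(Z, U) = 2/9 (T(Z, U) = 2/(2 + 7) = 2/9)
(q(4, -6) + T(R, -2))*(-17) = (-20 + 2/9)*(-17) = -178/9*(-17) = 3026/9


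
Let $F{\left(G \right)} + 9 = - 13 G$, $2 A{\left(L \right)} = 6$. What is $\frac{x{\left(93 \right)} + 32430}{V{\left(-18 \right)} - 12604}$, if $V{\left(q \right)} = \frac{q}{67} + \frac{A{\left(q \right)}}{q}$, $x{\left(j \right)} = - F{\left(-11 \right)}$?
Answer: $- \frac{12982992}{5066983} \approx -2.5623$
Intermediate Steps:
$A{\left(L \right)} = 3$ ($A{\left(L \right)} = \frac{1}{2} \cdot 6 = 3$)
$F{\left(G \right)} = -9 - 13 G$
$x{\left(j \right)} = -134$ ($x{\left(j \right)} = - (-9 - -143) = - (-9 + 143) = \left(-1\right) 134 = -134$)
$V{\left(q \right)} = \frac{3}{q} + \frac{q}{67}$ ($V{\left(q \right)} = \frac{q}{67} + \frac{3}{q} = \frac{3}{q} + \frac{q}{67}$)
$\frac{x{\left(93 \right)} + 32430}{V{\left(-18 \right)} - 12604} = \frac{-134 + 32430}{\left(\frac{3}{-18} + \frac{1}{67} \left(-18\right)\right) - 12604} = \frac{32296}{\left(3 \left(- \frac{1}{18}\right) - \frac{18}{67}\right) - 12604} = \frac{32296}{\left(- \frac{1}{6} - \frac{18}{67}\right) - 12604} = \frac{32296}{- \frac{175}{402} - 12604} = \frac{32296}{- \frac{5066983}{402}} = 32296 \left(- \frac{402}{5066983}\right) = - \frac{12982992}{5066983}$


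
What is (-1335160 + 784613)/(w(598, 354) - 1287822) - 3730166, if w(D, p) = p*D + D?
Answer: -4011912347765/1075532 ≈ -3.7302e+6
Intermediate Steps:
w(D, p) = D + D*p (w(D, p) = D*p + D = D + D*p)
(-1335160 + 784613)/(w(598, 354) - 1287822) - 3730166 = (-1335160 + 784613)/(598*(1 + 354) - 1287822) - 3730166 = -550547/(598*355 - 1287822) - 3730166 = -550547/(212290 - 1287822) - 3730166 = -550547/(-1075532) - 3730166 = -550547*(-1/1075532) - 3730166 = 550547/1075532 - 3730166 = -4011912347765/1075532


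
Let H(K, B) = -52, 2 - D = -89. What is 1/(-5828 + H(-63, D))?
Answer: -1/5880 ≈ -0.00017007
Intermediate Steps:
D = 91 (D = 2 - 1*(-89) = 2 + 89 = 91)
1/(-5828 + H(-63, D)) = 1/(-5828 - 52) = 1/(-5880) = -1/5880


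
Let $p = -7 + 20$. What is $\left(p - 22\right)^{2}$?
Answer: $81$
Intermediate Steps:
$p = 13$
$\left(p - 22\right)^{2} = \left(13 - 22\right)^{2} = \left(-9\right)^{2} = 81$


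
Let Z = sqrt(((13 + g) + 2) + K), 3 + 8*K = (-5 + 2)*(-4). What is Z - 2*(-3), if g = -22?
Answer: 6 + I*sqrt(94)/4 ≈ 6.0 + 2.4238*I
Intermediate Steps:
K = 9/8 (K = -3/8 + ((-5 + 2)*(-4))/8 = -3/8 + (-3*(-4))/8 = -3/8 + (1/8)*12 = -3/8 + 3/2 = 9/8 ≈ 1.1250)
Z = I*sqrt(94)/4 (Z = sqrt(((13 - 22) + 2) + 9/8) = sqrt((-9 + 2) + 9/8) = sqrt(-7 + 9/8) = sqrt(-47/8) = I*sqrt(94)/4 ≈ 2.4238*I)
Z - 2*(-3) = I*sqrt(94)/4 - 2*(-3) = I*sqrt(94)/4 + 6 = 6 + I*sqrt(94)/4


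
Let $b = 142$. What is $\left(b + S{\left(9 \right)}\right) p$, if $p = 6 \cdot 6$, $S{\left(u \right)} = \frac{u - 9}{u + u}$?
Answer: $5112$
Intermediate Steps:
$S{\left(u \right)} = \frac{-9 + u}{2 u}$
$p = 36$
$\left(b + S{\left(9 \right)}\right) p = \left(142 + \frac{-9 + 9}{2 \cdot 9}\right) 36 = \left(142 + \frac{1}{2} \cdot \frac{1}{9} \cdot 0\right) 36 = \left(142 + 0\right) 36 = 142 \cdot 36 = 5112$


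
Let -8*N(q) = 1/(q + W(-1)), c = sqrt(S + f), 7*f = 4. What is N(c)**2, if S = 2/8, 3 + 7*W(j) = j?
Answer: 49/(16*(8 - sqrt(161))**2) ≈ 0.13931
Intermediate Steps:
W(j) = -3/7 + j/7
S = 1/4 (S = 2*(1/8) = 1/4 ≈ 0.25000)
f = 4/7 (f = (1/7)*4 = 4/7 ≈ 0.57143)
c = sqrt(161)/14 (c = sqrt(1/4 + 4/7) = sqrt(23/28) = sqrt(161)/14 ≈ 0.90633)
N(q) = -1/(8*(-4/7 + q)) (N(q) = -1/(8*(q + (-3/7 + (1/7)*(-1)))) = -1/(8*(q + (-3/7 - 1/7))) = -1/(8*(q - 4/7)) = -1/(8*(-4/7 + q)))
N(c)**2 = (-7/(-32 + 56*(sqrt(161)/14)))**2 = (-7/(-32 + 4*sqrt(161)))**2 = 49/(-32 + 4*sqrt(161))**2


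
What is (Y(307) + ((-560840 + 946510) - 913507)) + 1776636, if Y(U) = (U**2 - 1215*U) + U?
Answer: 970350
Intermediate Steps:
Y(U) = U**2 - 1214*U
(Y(307) + ((-560840 + 946510) - 913507)) + 1776636 = (307*(-1214 + 307) + ((-560840 + 946510) - 913507)) + 1776636 = (307*(-907) + (385670 - 913507)) + 1776636 = (-278449 - 527837) + 1776636 = -806286 + 1776636 = 970350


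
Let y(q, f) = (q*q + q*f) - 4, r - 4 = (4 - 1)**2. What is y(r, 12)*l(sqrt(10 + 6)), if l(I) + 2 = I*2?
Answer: 1926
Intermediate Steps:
l(I) = -2 + 2*I (l(I) = -2 + I*2 = -2 + 2*I)
r = 13 (r = 4 + (4 - 1)**2 = 4 + 3**2 = 4 + 9 = 13)
y(q, f) = -4 + q**2 + f*q (y(q, f) = (q**2 + f*q) - 4 = -4 + q**2 + f*q)
y(r, 12)*l(sqrt(10 + 6)) = (-4 + 13**2 + 12*13)*(-2 + 2*sqrt(10 + 6)) = (-4 + 169 + 156)*(-2 + 2*sqrt(16)) = 321*(-2 + 2*4) = 321*(-2 + 8) = 321*6 = 1926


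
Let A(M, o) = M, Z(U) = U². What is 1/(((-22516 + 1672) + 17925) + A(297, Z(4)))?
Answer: -1/2622 ≈ -0.00038139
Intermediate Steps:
1/(((-22516 + 1672) + 17925) + A(297, Z(4))) = 1/(((-22516 + 1672) + 17925) + 297) = 1/((-20844 + 17925) + 297) = 1/(-2919 + 297) = 1/(-2622) = -1/2622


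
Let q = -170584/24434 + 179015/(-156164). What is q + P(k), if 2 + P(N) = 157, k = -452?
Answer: 280211049997/1907855588 ≈ 146.87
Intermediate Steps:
P(N) = 155 (P(N) = -2 + 157 = 155)
q = -15506566143/1907855588 (q = -170584*1/24434 + 179015*(-1/156164) = -85292/12217 - 179015/156164 = -15506566143/1907855588 ≈ -8.1277)
q + P(k) = -15506566143/1907855588 + 155 = 280211049997/1907855588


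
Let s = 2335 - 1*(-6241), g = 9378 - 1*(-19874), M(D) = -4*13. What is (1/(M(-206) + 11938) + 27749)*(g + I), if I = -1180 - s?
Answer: 3215130347020/5943 ≈ 5.4099e+8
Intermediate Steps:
M(D) = -52
g = 29252 (g = 9378 + 19874 = 29252)
s = 8576 (s = 2335 + 6241 = 8576)
I = -9756 (I = -1180 - 1*8576 = -1180 - 8576 = -9756)
(1/(M(-206) + 11938) + 27749)*(g + I) = (1/(-52 + 11938) + 27749)*(29252 - 9756) = (1/11886 + 27749)*19496 = (329824615/11886)*19496 = 3215130347020/5943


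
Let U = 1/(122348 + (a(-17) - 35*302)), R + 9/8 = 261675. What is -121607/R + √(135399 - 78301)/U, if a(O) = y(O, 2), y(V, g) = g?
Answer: -972856/2093391 + 111780*√57098 ≈ 2.6710e+7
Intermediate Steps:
a(O) = 2
R = 2093391/8 (R = -9/8 + 261675 = 2093391/8 ≈ 2.6167e+5)
U = 1/111780 (U = 1/(122348 + (2 - 35*302)) = 1/(122348 + (2 - 10570)) = 1/(122348 - 10568) = 1/111780 ≈ 8.9461e-6)
-121607/R + √(135399 - 78301)/U = -121607/2093391/8 + √(135399 - 78301)/(1/111780) = -121607*8/2093391 + √57098*111780 = -972856/2093391 + 111780*√57098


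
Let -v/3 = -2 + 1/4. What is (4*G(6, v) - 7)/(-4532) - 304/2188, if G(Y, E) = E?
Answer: -176045/1239502 ≈ -0.14203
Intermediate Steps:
v = 21/4 (v = -3*(-2 + 1/4) = -3*(-2 + 1*(¼)) = -3*(-2 + ¼) = -3*(-7/4) = 21/4 ≈ 5.2500)
(4*G(6, v) - 7)/(-4532) - 304/2188 = (4*(21/4) - 7)/(-4532) - 304/2188 = (21 - 7)*(-1/4532) - 304*1/2188 = 14*(-1/4532) - 76/547 = -7/2266 - 76/547 = -176045/1239502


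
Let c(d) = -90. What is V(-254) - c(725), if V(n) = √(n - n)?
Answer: 90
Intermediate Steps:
V(n) = 0 (V(n) = √0 = 0)
V(-254) - c(725) = 0 - 1*(-90) = 0 + 90 = 90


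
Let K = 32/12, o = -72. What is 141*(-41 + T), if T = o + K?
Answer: -15557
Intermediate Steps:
K = 8/3 (K = 32*(1/12) = 8/3 ≈ 2.6667)
T = -208/3 (T = -72 + 8/3 = -208/3 ≈ -69.333)
141*(-41 + T) = 141*(-41 - 208/3) = 141*(-331/3) = -15557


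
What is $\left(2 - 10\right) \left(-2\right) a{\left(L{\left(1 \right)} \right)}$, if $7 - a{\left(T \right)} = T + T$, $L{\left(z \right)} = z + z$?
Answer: $48$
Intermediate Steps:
$L{\left(z \right)} = 2 z$
$a{\left(T \right)} = 7 - 2 T$ ($a{\left(T \right)} = 7 - \left(T + T\right) = 7 - 2 T$)
$\left(2 - 10\right) \left(-2\right) a{\left(L{\left(1 \right)} \right)} = \left(2 - 10\right) \left(-2\right) \left(7 - 2 \cdot 2 \cdot 1\right) = \left(-8\right) \left(-2\right) \left(7 - 4\right) = 16 \left(7 - 4\right) = 16 \cdot 3 = 48$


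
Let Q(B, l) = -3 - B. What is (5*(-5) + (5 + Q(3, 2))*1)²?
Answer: 676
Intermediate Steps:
(5*(-5) + (5 + Q(3, 2))*1)² = (5*(-5) + (5 + (-3 - 1*3))*1)² = (-25 + (5 + (-3 - 3))*1)² = (-25 + (5 - 6)*1)² = (-25 - 1*1)² = (-25 - 1)² = (-26)² = 676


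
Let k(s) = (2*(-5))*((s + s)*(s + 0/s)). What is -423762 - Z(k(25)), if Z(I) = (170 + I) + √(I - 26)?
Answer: -411432 - I*√12526 ≈ -4.1143e+5 - 111.92*I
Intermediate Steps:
k(s) = -20*s² (k(s) = -10*2*s*(s + 0) = -10*2*s*s = -20*s²)
Z(I) = 170 + I + √(-26 + I) (Z(I) = (170 + I) + √(-26 + I) = 170 + I + √(-26 + I))
-423762 - Z(k(25)) = -423762 - (170 - 20*25² + √(-26 - 20*25²)) = -423762 - (170 - 20*625 + √(-26 - 20*625)) = -423762 - (170 - 12500 + √(-26 - 12500)) = -423762 - (170 - 12500 + √(-12526)) = -423762 - (170 - 12500 + I*√12526) = -423762 - (-12330 + I*√12526) = -423762 + (12330 - I*√12526) = -411432 - I*√12526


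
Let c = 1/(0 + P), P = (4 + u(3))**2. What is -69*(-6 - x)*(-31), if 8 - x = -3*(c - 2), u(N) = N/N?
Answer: -434217/25 ≈ -17369.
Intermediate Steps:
u(N) = 1
P = 25 (P = (4 + 1)**2 = 5**2 = 25)
c = 1/25 (c = 1/(0 + 25) = 1/25 ≈ 0.040000)
x = 53/25 (x = 8 - (-3)*(1/25 - 2) = 8 - (-3)*(-49)/25 = 8 - 1*147/25 = 8 - 147/25 = 53/25 ≈ 2.1200)
-69*(-6 - x)*(-31) = -69*(-6 - 1*53/25)*(-31) = -69*(-6 - 53/25)*(-31) = -69*(-203/25)*(-31) = (14007/25)*(-31) = -434217/25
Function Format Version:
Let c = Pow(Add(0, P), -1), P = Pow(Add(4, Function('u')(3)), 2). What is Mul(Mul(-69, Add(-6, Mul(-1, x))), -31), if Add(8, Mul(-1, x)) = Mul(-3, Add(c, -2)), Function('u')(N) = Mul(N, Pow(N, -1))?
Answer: Rational(-434217, 25) ≈ -17369.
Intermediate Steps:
Function('u')(N) = 1
P = 25 (P = Pow(Add(4, 1), 2) = Pow(5, 2) = 25)
c = Rational(1, 25) (c = Pow(Add(0, 25), -1) = Pow(25, -1) = Rational(1, 25) ≈ 0.040000)
x = Rational(53, 25) (x = Add(8, Mul(-1, Mul(-3, Add(Rational(1, 25), -2)))) = Add(8, Mul(-1, Mul(-3, Rational(-49, 25)))) = Add(8, Mul(-1, Rational(147, 25))) = Add(8, Rational(-147, 25)) = Rational(53, 25) ≈ 2.1200)
Mul(Mul(-69, Add(-6, Mul(-1, x))), -31) = Mul(Mul(-69, Add(-6, Mul(-1, Rational(53, 25)))), -31) = Mul(Mul(-69, Add(-6, Rational(-53, 25))), -31) = Mul(Mul(-69, Rational(-203, 25)), -31) = Mul(Rational(14007, 25), -31) = Rational(-434217, 25)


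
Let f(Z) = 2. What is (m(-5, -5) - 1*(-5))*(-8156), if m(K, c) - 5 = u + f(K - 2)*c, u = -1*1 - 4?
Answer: 40780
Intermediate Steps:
u = -5 (u = -1 - 4 = -5)
m(K, c) = 2*c (m(K, c) = 5 + (-5 + 2*c) = 2*c)
(m(-5, -5) - 1*(-5))*(-8156) = (2*(-5) - 1*(-5))*(-8156) = (-10 + 5)*(-8156) = -5*(-8156) = 40780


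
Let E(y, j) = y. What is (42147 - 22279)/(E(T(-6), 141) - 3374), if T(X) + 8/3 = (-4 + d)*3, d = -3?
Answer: -59604/10193 ≈ -5.8475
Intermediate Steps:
T(X) = -71/3 (T(X) = -8/3 + (-4 - 3)*3 = -8/3 - 7*3 = -8/3 - 21 = -71/3)
(42147 - 22279)/(E(T(-6), 141) - 3374) = (42147 - 22279)/(-71/3 - 3374) = 19868/(-10193/3) = 19868*(-3/10193) = -59604/10193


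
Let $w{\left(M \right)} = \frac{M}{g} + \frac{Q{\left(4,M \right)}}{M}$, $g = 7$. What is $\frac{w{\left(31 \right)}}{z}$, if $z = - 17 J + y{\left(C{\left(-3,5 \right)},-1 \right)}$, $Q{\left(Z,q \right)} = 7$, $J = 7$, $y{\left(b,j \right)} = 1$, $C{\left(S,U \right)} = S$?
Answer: $- \frac{505}{12803} \approx -0.039444$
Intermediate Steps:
$z = -118$ ($z = \left(-17\right) 7 + 1 = -119 + 1 = -118$)
$w{\left(M \right)} = \frac{7}{M} + \frac{M}{7}$ ($w{\left(M \right)} = \frac{M}{7} + \frac{7}{M} = \frac{7}{M} + \frac{M}{7}$)
$\frac{w{\left(31 \right)}}{z} = \frac{\frac{7}{31} + \frac{1}{7} \cdot 31}{-118} = \left(7 \cdot \frac{1}{31} + \frac{31}{7}\right) \left(- \frac{1}{118}\right) = \left(\frac{7}{31} + \frac{31}{7}\right) \left(- \frac{1}{118}\right) = \frac{1010}{217} \left(- \frac{1}{118}\right) = - \frac{505}{12803}$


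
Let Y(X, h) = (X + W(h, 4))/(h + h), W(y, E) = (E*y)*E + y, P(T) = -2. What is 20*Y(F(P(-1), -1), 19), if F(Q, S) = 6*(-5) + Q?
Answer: 2910/19 ≈ 153.16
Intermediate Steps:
W(y, E) = y + y*E**2 (W(y, E) = y*E**2 + y = y + y*E**2)
F(Q, S) = -30 + Q
Y(X, h) = (X + 17*h)/(2*h) (Y(X, h) = (X + h*(1 + 4**2))/(h + h) = (X + h*(1 + 16))/((2*h)) = (X + h*17)*(1/(2*h)) = (X + 17*h)*(1/(2*h)) = (X + 17*h)/(2*h))
20*Y(F(P(-1), -1), 19) = 20*((1/2)*((-30 - 2) + 17*19)/19) = 20*((1/2)*(1/19)*(-32 + 323)) = 20*((1/2)*(1/19)*291) = 20*(291/38) = 2910/19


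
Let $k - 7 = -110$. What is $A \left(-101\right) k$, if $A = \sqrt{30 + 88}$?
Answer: $10403 \sqrt{118} \approx 1.1301 \cdot 10^{5}$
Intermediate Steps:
$k = -103$ ($k = 7 - 110 = -103$)
$A = \sqrt{118} \approx 10.863$
$A \left(-101\right) k = \sqrt{118} \left(-101\right) \left(-103\right) = - 101 \sqrt{118} \left(-103\right) = 10403 \sqrt{118}$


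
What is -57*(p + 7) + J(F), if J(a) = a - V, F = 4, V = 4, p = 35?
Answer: -2394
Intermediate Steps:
J(a) = -4 + a (J(a) = a - 1*4 = a - 4 = -4 + a)
-57*(p + 7) + J(F) = -57*(35 + 7) + (-4 + 4) = -57*42 + 0 = -2394 + 0 = -2394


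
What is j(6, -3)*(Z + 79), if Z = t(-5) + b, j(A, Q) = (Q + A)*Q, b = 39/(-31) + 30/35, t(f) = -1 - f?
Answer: -161316/217 ≈ -743.39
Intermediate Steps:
b = -87/217 (b = 39*(-1/31) + 30*(1/35) = -39/31 + 6/7 = -87/217 ≈ -0.40092)
j(A, Q) = Q*(A + Q) (j(A, Q) = (A + Q)*Q = Q*(A + Q))
Z = 781/217 (Z = (-1 - 1*(-5)) - 87/217 = (-1 + 5) - 87/217 = 4 - 87/217 = 781/217 ≈ 3.5991)
j(6, -3)*(Z + 79) = (-3*(6 - 3))*(781/217 + 79) = -3*3*(17924/217) = -9*17924/217 = -161316/217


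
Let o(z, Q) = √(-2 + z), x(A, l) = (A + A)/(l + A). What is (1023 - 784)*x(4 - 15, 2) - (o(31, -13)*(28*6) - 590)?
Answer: 10568/9 - 168*√29 ≈ 269.51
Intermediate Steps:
x(A, l) = 2*A/(A + l) (x(A, l) = (2*A)/(A + l) = 2*A/(A + l))
(1023 - 784)*x(4 - 15, 2) - (o(31, -13)*(28*6) - 590) = (1023 - 784)*(2*(4 - 15)/((4 - 15) + 2)) - (√(-2 + 31)*(28*6) - 590) = 239*(2*(-11)/(-11 + 2)) - (√29*168 - 590) = 239*(2*(-11)/(-9)) - (168*√29 - 590) = 239*(2*(-11)*(-⅑)) - (-590 + 168*√29) = 239*(22/9) + (590 - 168*√29) = 5258/9 + (590 - 168*√29) = 10568/9 - 168*√29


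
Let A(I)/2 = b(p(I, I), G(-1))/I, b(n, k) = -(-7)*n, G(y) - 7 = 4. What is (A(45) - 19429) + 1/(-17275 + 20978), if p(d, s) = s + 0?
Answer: -71893744/3703 ≈ -19415.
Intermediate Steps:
p(d, s) = s
G(y) = 11 (G(y) = 7 + 4 = 11)
b(n, k) = 7*n
A(I) = 14 (A(I) = 2*((7*I)/I) = 2*7 = 14)
(A(45) - 19429) + 1/(-17275 + 20978) = (14 - 19429) + 1/(-17275 + 20978) = -19415 + 1/3703 = -71893744/3703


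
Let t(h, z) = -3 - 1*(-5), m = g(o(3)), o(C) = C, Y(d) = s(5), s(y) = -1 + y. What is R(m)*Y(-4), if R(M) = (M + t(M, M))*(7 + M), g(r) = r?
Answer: 200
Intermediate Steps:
Y(d) = 4 (Y(d) = -1 + 5 = 4)
m = 3
t(h, z) = 2 (t(h, z) = -3 + 5 = 2)
R(M) = (2 + M)*(7 + M) (R(M) = (M + 2)*(7 + M) = (2 + M)*(7 + M))
R(m)*Y(-4) = (14 + 3² + 9*3)*4 = (14 + 9 + 27)*4 = 50*4 = 200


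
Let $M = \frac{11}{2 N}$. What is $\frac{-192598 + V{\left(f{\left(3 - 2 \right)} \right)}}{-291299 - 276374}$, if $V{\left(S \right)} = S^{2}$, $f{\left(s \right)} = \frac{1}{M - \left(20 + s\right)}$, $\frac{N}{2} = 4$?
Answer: $\frac{20343163494}{59960460625} \approx 0.33928$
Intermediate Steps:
$N = 8$ ($N = 2 \cdot 4 = 8$)
$M = \frac{11}{16}$ ($M = \frac{11}{2 \cdot 8} = \frac{11}{16} \approx 0.6875$)
$f{\left(s \right)} = \frac{1}{- \frac{309}{16} - s}$ ($f{\left(s \right)} = \frac{1}{\frac{11}{16} - \left(20 + s\right)} = \frac{1}{- \frac{309}{16} - s}$)
$\frac{-192598 + V{\left(f{\left(3 - 2 \right)} \right)}}{-291299 - 276374} = \frac{-192598 + \left(- \frac{16}{309 + 16 \left(3 - 2\right)}\right)^{2}}{-291299 - 276374} = \frac{-192598 + \left(- \frac{16}{309 + 16 \left(3 - 2\right)}\right)^{2}}{-567673} = \left(-192598 + \left(- \frac{16}{309 + 16 \cdot 1}\right)^{2}\right) \left(- \frac{1}{567673}\right) = \left(-192598 + \left(- \frac{16}{309 + 16}\right)^{2}\right) \left(- \frac{1}{567673}\right) = \left(-192598 + \left(- \frac{16}{325}\right)^{2}\right) \left(- \frac{1}{567673}\right) = \left(-192598 + \frac{256}{105625}\right) \left(- \frac{1}{567673}\right) = \left(- \frac{20343163494}{105625}\right) \left(- \frac{1}{567673}\right) = \frac{20343163494}{59960460625}$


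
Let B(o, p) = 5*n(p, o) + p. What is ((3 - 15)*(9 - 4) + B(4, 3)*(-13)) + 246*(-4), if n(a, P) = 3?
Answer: -1278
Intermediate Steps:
B(o, p) = 15 + p (B(o, p) = 5*3 + p = 15 + p)
((3 - 15)*(9 - 4) + B(4, 3)*(-13)) + 246*(-4) = ((3 - 15)*(9 - 4) + (15 + 3)*(-13)) + 246*(-4) = (-12*5 + 18*(-13)) - 984 = (-60 - 234) - 984 = -294 - 984 = -1278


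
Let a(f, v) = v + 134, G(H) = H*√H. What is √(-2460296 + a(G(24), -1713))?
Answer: 25*I*√3939 ≈ 1569.0*I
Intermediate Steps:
G(H) = H^(3/2)
a(f, v) = 134 + v
√(-2460296 + a(G(24), -1713)) = √(-2460296 + (134 - 1713)) = √(-2460296 - 1579) = √(-2461875) = 25*I*√3939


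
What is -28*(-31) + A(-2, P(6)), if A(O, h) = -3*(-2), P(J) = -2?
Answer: 874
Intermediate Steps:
A(O, h) = 6
-28*(-31) + A(-2, P(6)) = -28*(-31) + 6 = 868 + 6 = 874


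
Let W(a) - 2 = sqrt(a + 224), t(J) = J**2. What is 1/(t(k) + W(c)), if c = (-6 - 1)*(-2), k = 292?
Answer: 42633/3635145259 - sqrt(238)/7270290518 ≈ 1.1726e-5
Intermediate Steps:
c = 14 (c = -7*(-2) = 14)
W(a) = 2 + sqrt(224 + a) (W(a) = 2 + sqrt(a + 224) = 2 + sqrt(224 + a))
1/(t(k) + W(c)) = 1/(292**2 + (2 + sqrt(224 + 14))) = 1/(85264 + (2 + sqrt(238))) = 1/(85266 + sqrt(238))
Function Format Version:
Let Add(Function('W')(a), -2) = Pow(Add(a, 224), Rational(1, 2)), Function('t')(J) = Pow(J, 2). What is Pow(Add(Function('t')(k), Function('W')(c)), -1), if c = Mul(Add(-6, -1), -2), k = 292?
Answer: Add(Rational(42633, 3635145259), Mul(Rational(-1, 7270290518), Pow(238, Rational(1, 2)))) ≈ 1.1726e-5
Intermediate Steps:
c = 14 (c = Mul(-7, -2) = 14)
Function('W')(a) = Add(2, Pow(Add(224, a), Rational(1, 2))) (Function('W')(a) = Add(2, Pow(Add(a, 224), Rational(1, 2))) = Add(2, Pow(Add(224, a), Rational(1, 2))))
Pow(Add(Function('t')(k), Function('W')(c)), -1) = Pow(Add(Pow(292, 2), Add(2, Pow(Add(224, 14), Rational(1, 2)))), -1) = Pow(Add(85264, Add(2, Pow(238, Rational(1, 2)))), -1) = Pow(Add(85266, Pow(238, Rational(1, 2))), -1)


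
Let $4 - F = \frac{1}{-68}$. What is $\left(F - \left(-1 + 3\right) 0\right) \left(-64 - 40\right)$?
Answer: $- \frac{7098}{17} \approx -417.53$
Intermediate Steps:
$F = \frac{273}{68}$ ($F = 4 - \frac{1}{-68} = 4 - - \frac{1}{68} = 4 + \frac{1}{68} = \frac{273}{68} \approx 4.0147$)
$\left(F - \left(-1 + 3\right) 0\right) \left(-64 - 40\right) = \left(\frac{273}{68} - \left(-1 + 3\right) 0\right) \left(-64 - 40\right) = \left(\frac{273}{68} - 2 \cdot 0\right) \left(-104\right) = \left(\frac{273}{68} - 0\right) \left(-104\right) = \left(\frac{273}{68} + 0\right) \left(-104\right) = \frac{273}{68} \left(-104\right) = - \frac{7098}{17}$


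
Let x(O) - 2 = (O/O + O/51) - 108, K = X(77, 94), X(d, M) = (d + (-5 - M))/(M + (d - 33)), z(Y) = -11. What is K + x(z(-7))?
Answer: -123605/1173 ≈ -105.38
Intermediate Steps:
X(d, M) = (-5 + d - M)/(-33 + M + d) (X(d, M) = (-5 + d - M)/(M + (-33 + d)) = (-5 + d - M)/(-33 + M + d))
K = -11/69 (K = (-5 + 77 - 1*94)/(-33 + 94 + 77) = (-5 + 77 - 94)/138 = (1/138)*(-22) = -11/69 ≈ -0.15942)
x(O) = -105 + O/51 (x(O) = 2 + ((O/O + O/51) - 108) = 2 + ((1 + O*(1/51)) - 108) = 2 + ((1 + O/51) - 108) = 2 + (-107 + O/51) = -105 + O/51)
K + x(z(-7)) = -11/69 + (-105 + (1/51)*(-11)) = -11/69 + (-105 - 11/51) = -11/69 - 5366/51 = -123605/1173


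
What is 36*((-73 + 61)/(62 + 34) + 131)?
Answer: 9423/2 ≈ 4711.5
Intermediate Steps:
36*((-73 + 61)/(62 + 34) + 131) = 36*(-12/96 + 131) = 36*(-12*1/96 + 131) = 36*(-⅛ + 131) = 36*(1047/8) = 9423/2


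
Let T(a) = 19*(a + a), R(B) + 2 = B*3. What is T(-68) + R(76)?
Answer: -2358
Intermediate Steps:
R(B) = -2 + 3*B (R(B) = -2 + B*3 = -2 + 3*B)
T(a) = 38*a (T(a) = 19*(2*a) = 38*a)
T(-68) + R(76) = 38*(-68) + (-2 + 3*76) = -2584 + (-2 + 228) = -2584 + 226 = -2358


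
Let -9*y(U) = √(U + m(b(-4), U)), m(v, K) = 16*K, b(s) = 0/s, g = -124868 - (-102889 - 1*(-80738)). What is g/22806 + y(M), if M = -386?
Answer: -11413/2534 - I*√6562/9 ≈ -4.5039 - 9.0007*I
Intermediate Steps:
g = -102717 (g = -124868 - (-102889 + 80738) = -124868 - 1*(-22151) = -124868 + 22151 = -102717)
b(s) = 0
y(U) = -√17*√U/9 (y(U) = -√(U + 16*U)/9 = -√17*√U/9)
g/22806 + y(M) = -102717/22806 - √17*√(-386)/9 = -102717*1/22806 - √17*I*√386/9 = -11413/2534 - I*√6562/9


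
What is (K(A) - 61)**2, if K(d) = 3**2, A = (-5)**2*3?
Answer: 2704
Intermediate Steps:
A = 75 (A = 25*3 = 75)
K(d) = 9
(K(A) - 61)**2 = (9 - 61)**2 = (-52)**2 = 2704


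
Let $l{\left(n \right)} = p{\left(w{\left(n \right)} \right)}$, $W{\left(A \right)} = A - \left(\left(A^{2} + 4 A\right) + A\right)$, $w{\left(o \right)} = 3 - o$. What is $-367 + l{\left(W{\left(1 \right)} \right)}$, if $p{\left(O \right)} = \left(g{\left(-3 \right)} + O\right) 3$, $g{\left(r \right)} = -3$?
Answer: $-352$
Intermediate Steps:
$W{\left(A \right)} = - A^{2} - 4 A$ ($W{\left(A \right)} = A - \left(A^{2} + 5 A\right) = - A^{2} - 4 A$)
$p{\left(O \right)} = -9 + 3 O$ ($p{\left(O \right)} = \left(-3 + O\right) 3 = -9 + 3 O$)
$l{\left(n \right)} = - 3 n$ ($l{\left(n \right)} = -9 + 3 \left(3 - n\right) = -9 - \left(-9 + 3 n\right) = - 3 n$)
$-367 + l{\left(W{\left(1 \right)} \right)} = -367 - 3 \left(\left(-1\right) 1 \left(4 + 1\right)\right) = -367 - 3 \left(\left(-1\right) 1 \cdot 5\right) = -367 - -15 = -367 + 15 = -352$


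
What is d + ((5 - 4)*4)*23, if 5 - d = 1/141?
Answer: 13676/141 ≈ 96.993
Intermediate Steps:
d = 704/141 (d = 5 - 1/141 = 704/141 ≈ 4.9929)
d + ((5 - 4)*4)*23 = 704/141 + ((5 - 4)*4)*23 = 704/141 + (1*4)*23 = 704/141 + 4*23 = 704/141 + 92 = 13676/141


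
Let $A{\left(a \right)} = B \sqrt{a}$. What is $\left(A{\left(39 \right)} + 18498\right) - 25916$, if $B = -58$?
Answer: $-7418 - 58 \sqrt{39} \approx -7780.2$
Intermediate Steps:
$A{\left(a \right)} = - 58 \sqrt{a}$
$\left(A{\left(39 \right)} + 18498\right) - 25916 = \left(- 58 \sqrt{39} + 18498\right) - 25916 = \left(18498 - 58 \sqrt{39}\right) - 25916 = -7418 - 58 \sqrt{39}$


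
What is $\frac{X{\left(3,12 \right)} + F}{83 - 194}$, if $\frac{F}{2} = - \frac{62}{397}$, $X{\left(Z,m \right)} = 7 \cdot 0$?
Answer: $\frac{124}{44067} \approx 0.0028139$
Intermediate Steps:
$X{\left(Z,m \right)} = 0$
$F = - \frac{124}{397}$ ($F = 2 \left(- \frac{62}{397}\right) = - \frac{124}{397} \approx -0.31234$)
$\frac{X{\left(3,12 \right)} + F}{83 - 194} = \frac{0 - \frac{124}{397}}{83 - 194} = - \frac{124}{397 \left(-111\right)} = \left(- \frac{124}{397}\right) \left(- \frac{1}{111}\right) = \frac{124}{44067}$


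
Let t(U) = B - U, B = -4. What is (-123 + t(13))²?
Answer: 19600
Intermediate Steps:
t(U) = -4 - U
(-123 + t(13))² = (-123 + (-4 - 1*13))² = (-123 + (-4 - 13))² = (-123 - 17)² = (-140)² = 19600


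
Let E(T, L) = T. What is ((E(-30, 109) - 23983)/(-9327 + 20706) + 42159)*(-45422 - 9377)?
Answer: -26287258287152/11379 ≈ -2.3102e+9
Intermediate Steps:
((E(-30, 109) - 23983)/(-9327 + 20706) + 42159)*(-45422 - 9377) = ((-30 - 23983)/(-9327 + 20706) + 42159)*(-45422 - 9377) = (-24013/11379 + 42159)*(-54799) = (479703248/11379)*(-54799) = -26287258287152/11379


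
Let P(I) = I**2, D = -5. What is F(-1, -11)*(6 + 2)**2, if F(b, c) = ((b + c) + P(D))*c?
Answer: -9152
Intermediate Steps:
F(b, c) = c*(25 + b + c) (F(b, c) = ((b + c) + (-5)**2)*c = ((b + c) + 25)*c = (25 + b + c)*c = c*(25 + b + c))
F(-1, -11)*(6 + 2)**2 = (-11*(25 - 1 - 11))*(6 + 2)**2 = -11*13*8**2 = -143*64 = -9152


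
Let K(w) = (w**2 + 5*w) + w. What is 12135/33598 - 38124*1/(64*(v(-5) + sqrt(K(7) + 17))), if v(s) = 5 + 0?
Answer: 808613985/22309072 - 28593*sqrt(3)/664 ≈ -38.339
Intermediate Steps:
K(w) = w**2 + 6*w
v(s) = 5
12135/33598 - 38124*1/(64*(v(-5) + sqrt(K(7) + 17))) = 12135/33598 - 38124*1/(64*(5 + sqrt(7*(6 + 7) + 17))) = 12135*(1/33598) - 38124*1/(64*(5 + sqrt(7*13 + 17))) = 12135/33598 - 38124*1/(64*(5 + sqrt(91 + 17))) = 12135/33598 - 38124*1/(64*(5 + sqrt(108))) = 12135/33598 - 38124*1/(64*(5 + 6*sqrt(3))) = 12135/33598 - 38124/(320 + 384*sqrt(3))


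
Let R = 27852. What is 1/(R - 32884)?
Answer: -1/5032 ≈ -0.00019873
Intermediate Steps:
1/(R - 32884) = 1/(27852 - 32884) = 1/(-5032) = -1/5032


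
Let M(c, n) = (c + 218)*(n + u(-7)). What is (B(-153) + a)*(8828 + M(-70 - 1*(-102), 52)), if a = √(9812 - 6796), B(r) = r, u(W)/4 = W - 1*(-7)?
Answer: -3339684 + 43656*√754 ≈ -2.1409e+6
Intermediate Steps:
u(W) = 28 + 4*W (u(W) = 4*(W - 1*(-7)) = 4*(W + 7) = 4*(7 + W) = 28 + 4*W)
M(c, n) = n*(218 + c) (M(c, n) = (c + 218)*(n + (28 + 4*(-7))) = (218 + c)*(n + (28 - 28)) = (218 + c)*(n + 0) = (218 + c)*n = n*(218 + c))
a = 2*√754 (a = √3016 = 2*√754 ≈ 54.918)
(B(-153) + a)*(8828 + M(-70 - 1*(-102), 52)) = (-153 + 2*√754)*(8828 + 52*(218 + (-70 - 1*(-102)))) = (-153 + 2*√754)*(8828 + 52*(218 + (-70 + 102))) = (-153 + 2*√754)*(8828 + 52*(218 + 32)) = (-153 + 2*√754)*(8828 + 52*250) = (-153 + 2*√754)*(8828 + 13000) = (-153 + 2*√754)*21828 = -3339684 + 43656*√754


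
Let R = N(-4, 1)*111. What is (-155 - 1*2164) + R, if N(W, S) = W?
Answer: -2763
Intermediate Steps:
R = -444 (R = -4*111 = -444)
(-155 - 1*2164) + R = (-155 - 1*2164) - 444 = (-155 - 2164) - 444 = -2319 - 444 = -2763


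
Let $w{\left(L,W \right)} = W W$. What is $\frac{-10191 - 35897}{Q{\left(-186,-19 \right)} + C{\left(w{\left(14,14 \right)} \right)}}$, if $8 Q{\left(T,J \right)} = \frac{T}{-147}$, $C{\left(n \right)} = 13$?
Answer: $- \frac{9033248}{2579} \approx -3502.6$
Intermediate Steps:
$w{\left(L,W \right)} = W^{2}$
$Q{\left(T,J \right)} = - \frac{T}{1176}$ ($Q{\left(T,J \right)} = \frac{T \frac{1}{-147}}{8} = \frac{T \left(- \frac{1}{147}\right)}{8} = \frac{\left(- \frac{1}{147}\right) T}{8} = - \frac{T}{1176}$)
$\frac{-10191 - 35897}{Q{\left(-186,-19 \right)} + C{\left(w{\left(14,14 \right)} \right)}} = \frac{-10191 - 35897}{\left(- \frac{1}{1176}\right) \left(-186\right) + 13} = - \frac{46088}{\frac{31}{196} + 13} = - \frac{46088}{\frac{2579}{196}} = \left(-46088\right) \frac{196}{2579} = - \frac{9033248}{2579}$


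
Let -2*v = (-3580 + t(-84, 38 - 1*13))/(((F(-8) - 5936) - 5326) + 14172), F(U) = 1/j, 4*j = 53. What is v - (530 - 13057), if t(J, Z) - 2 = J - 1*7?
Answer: 3864373093/308468 ≈ 12528.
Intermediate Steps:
j = 53/4 (j = (¼)*53 = 53/4 ≈ 13.250)
F(U) = 4/53 (F(U) = 1/(53/4) = 4/53)
t(J, Z) = -5 + J (t(J, Z) = 2 + (J - 1*7) = 2 + (J - 7) = 2 + (-7 + J) = -5 + J)
v = 194457/308468 (v = -(-3580 + (-5 - 84))/(2*(((4/53 - 5936) - 5326) + 14172)) = -(-3580 - 89)/(2*((-314604/53 - 5326) + 14172)) = -(-3669)/(2*(-596882/53 + 14172)) = -(-3669)/(2*154234/53) = -(-3669)*53/(2*154234) = -½*(-194457/154234) = 194457/308468 ≈ 0.63040)
v - (530 - 13057) = 194457/308468 - (530 - 13057) = 194457/308468 - 1*(-12527) = 194457/308468 + 12527 = 3864373093/308468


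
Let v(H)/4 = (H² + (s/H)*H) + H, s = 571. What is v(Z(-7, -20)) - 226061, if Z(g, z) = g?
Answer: -223609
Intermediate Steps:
v(H) = 2284 + 4*H + 4*H² (v(H) = 4*((H² + (571/H)*H) + H) = 4*((H² + 571) + H) = 4*((571 + H²) + H) = 4*(571 + H + H²) = 2284 + 4*H + 4*H²)
v(Z(-7, -20)) - 226061 = (2284 + 4*(-7) + 4*(-7)²) - 226061 = (2284 - 28 + 4*49) - 226061 = (2284 - 28 + 196) - 226061 = 2452 - 226061 = -223609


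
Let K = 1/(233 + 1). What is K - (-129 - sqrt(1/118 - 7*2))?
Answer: 30187/234 + I*sqrt(194818)/118 ≈ 129.0 + 3.7405*I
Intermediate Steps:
K = 1/234 ≈ 0.0042735
K - (-129 - sqrt(1/118 - 7*2)) = 1/234 - (-129 - sqrt(1/118 - 7*2)) = 1/234 - (-129 - sqrt(1/118 - 14)) = 1/234 - (-129 - sqrt(-1651/118)) = 1/234 - (-129 - I*sqrt(194818)/118) = 1/234 + (129 + I*sqrt(194818)/118) = 30187/234 + I*sqrt(194818)/118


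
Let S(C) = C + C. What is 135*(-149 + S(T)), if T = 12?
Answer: -16875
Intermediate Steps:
S(C) = 2*C
135*(-149 + S(T)) = 135*(-149 + 2*12) = 135*(-149 + 24) = 135*(-125) = -16875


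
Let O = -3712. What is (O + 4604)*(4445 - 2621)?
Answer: 1627008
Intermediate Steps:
(O + 4604)*(4445 - 2621) = (-3712 + 4604)*(4445 - 2621) = 892*1824 = 1627008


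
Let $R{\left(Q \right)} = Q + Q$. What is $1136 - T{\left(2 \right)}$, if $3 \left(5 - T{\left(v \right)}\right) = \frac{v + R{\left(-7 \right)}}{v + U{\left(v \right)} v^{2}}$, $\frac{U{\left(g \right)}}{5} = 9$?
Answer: $\frac{102919}{91} \approx 1131.0$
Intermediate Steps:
$R{\left(Q \right)} = 2 Q$
$U{\left(g \right)} = 45$ ($U{\left(g \right)} = 5 \cdot 9 = 45$)
$T{\left(v \right)} = 5 - \frac{-14 + v}{3 \left(v + 45 v^{2}\right)}$ ($T{\left(v \right)} = 5 - \frac{\left(v + 2 \left(-7\right)\right) \frac{1}{v + 45 v^{2}}}{3} = 5 - \frac{\left(v - 14\right) \frac{1}{v + 45 v^{2}}}{3} = 5 - \frac{\left(-14 + v\right) \frac{1}{v + 45 v^{2}}}{3} = 5 - \frac{\frac{1}{v + 45 v^{2}} \left(-14 + v\right)}{3} = 5 - \frac{-14 + v}{3 \left(v + 45 v^{2}\right)}$)
$1136 - T{\left(2 \right)} = 1136 - \frac{14 + 14 \cdot 2 + 675 \cdot 2^{2}}{3 \cdot 2 \left(1 + 45 \cdot 2\right)} = 1136 - \frac{1}{3} \cdot \frac{1}{2} \frac{1}{1 + 90} \left(14 + 28 + 675 \cdot 4\right) = 1136 - \frac{1}{3} \cdot \frac{1}{2} \cdot \frac{1}{91} \left(14 + 28 + 2700\right) = 1136 - \frac{1}{3} \cdot \frac{1}{2} \cdot \frac{1}{91} \cdot 2742 = 1136 - \frac{457}{91} = \frac{102919}{91}$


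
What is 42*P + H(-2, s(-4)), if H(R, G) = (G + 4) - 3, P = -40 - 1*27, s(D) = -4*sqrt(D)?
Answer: -2813 - 8*I ≈ -2813.0 - 8.0*I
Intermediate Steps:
P = -67 (P = -40 - 27 = -67)
H(R, G) = 1 + G (H(R, G) = (4 + G) - 3 = 1 + G)
42*P + H(-2, s(-4)) = 42*(-67) + (1 - 8*I) = -2814 + (1 - 8*I) = -2813 - 8*I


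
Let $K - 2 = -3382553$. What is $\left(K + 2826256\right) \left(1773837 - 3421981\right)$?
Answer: $916854266480$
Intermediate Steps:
$K = -3382551$ ($K = 2 - 3382553 = -3382551$)
$\left(K + 2826256\right) \left(1773837 - 3421981\right) = \left(-3382551 + 2826256\right) \left(1773837 - 3421981\right) = \left(-556295\right) \left(-1648144\right) = 916854266480$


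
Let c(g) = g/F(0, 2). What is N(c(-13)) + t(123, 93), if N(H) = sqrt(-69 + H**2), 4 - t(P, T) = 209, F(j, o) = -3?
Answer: -205 + 2*I*sqrt(113)/3 ≈ -205.0 + 7.0868*I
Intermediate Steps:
t(P, T) = -205 (t(P, T) = 4 - 1*209 = 4 - 209 = -205)
c(g) = -g/3 (c(g) = g/(-3) = g*(-1/3) = -g/3)
N(c(-13)) + t(123, 93) = sqrt(-69 + (-1/3*(-13))**2) - 205 = sqrt(-69 + (13/3)**2) - 205 = sqrt(-69 + 169/9) - 205 = sqrt(-452/9) - 205 = 2*I*sqrt(113)/3 - 205 = -205 + 2*I*sqrt(113)/3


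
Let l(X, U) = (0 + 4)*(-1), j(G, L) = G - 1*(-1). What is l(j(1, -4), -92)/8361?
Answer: -4/8361 ≈ -0.00047841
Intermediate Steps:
j(G, L) = 1 + G (j(G, L) = G + 1 = 1 + G)
l(X, U) = -4 (l(X, U) = 4*(-1) = -4)
l(j(1, -4), -92)/8361 = -4/8361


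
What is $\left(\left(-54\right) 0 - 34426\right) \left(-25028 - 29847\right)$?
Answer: $1889126750$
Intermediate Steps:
$\left(\left(-54\right) 0 - 34426\right) \left(-25028 - 29847\right) = \left(0 - 34426\right) \left(-54875\right) = \left(-34426\right) \left(-54875\right) = 1889126750$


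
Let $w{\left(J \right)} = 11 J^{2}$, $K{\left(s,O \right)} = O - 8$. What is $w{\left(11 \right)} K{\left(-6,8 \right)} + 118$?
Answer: $118$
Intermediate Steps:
$K{\left(s,O \right)} = -8 + O$
$w{\left(11 \right)} K{\left(-6,8 \right)} + 118 = 11 \cdot 11^{2} \left(-8 + 8\right) + 118 = 11 \cdot 121 \cdot 0 + 118 = 1331 \cdot 0 + 118 = 0 + 118 = 118$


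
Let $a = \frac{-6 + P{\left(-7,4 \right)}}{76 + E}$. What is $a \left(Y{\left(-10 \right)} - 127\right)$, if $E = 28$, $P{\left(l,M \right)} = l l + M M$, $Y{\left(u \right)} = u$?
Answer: $- \frac{8083}{104} \approx -77.721$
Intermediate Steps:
$P{\left(l,M \right)} = M^{2} + l^{2}$ ($P{\left(l,M \right)} = l^{2} + M^{2} = M^{2} + l^{2}$)
$a = \frac{59}{104}$ ($a = \frac{-6 + \left(4^{2} + \left(-7\right)^{2}\right)}{76 + 28} = \frac{-6 + \left(16 + 49\right)}{104} = \left(-6 + 65\right) \frac{1}{104} = 59 \cdot \frac{1}{104} = \frac{59}{104} \approx 0.56731$)
$a \left(Y{\left(-10 \right)} - 127\right) = \frac{59 \left(-10 - 127\right)}{104} = \frac{59}{104} \left(-137\right) = - \frac{8083}{104}$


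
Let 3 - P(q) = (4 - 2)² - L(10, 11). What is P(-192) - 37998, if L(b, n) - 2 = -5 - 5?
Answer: -38007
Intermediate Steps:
L(b, n) = -8 (L(b, n) = 2 + (-5 - 5) = 2 - 10 = -8)
P(q) = -9 (P(q) = 3 - ((4 - 2)² - 1*(-8)) = 3 - (2² + 8) = 3 - (4 + 8) = 3 - 1*12 = 3 - 12 = -9)
P(-192) - 37998 = -9 - 37998 = -38007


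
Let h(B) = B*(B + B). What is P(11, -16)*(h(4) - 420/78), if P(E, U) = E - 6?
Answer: 1730/13 ≈ 133.08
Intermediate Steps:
h(B) = 2*B² (h(B) = B*(2*B) = 2*B²)
P(E, U) = -6 + E
P(11, -16)*(h(4) - 420/78) = (-6 + 11)*(2*4² - 420/78) = 5*(2*16 - 420*1/78) = 5*(32 - 70/13) = 5*(346/13) = 1730/13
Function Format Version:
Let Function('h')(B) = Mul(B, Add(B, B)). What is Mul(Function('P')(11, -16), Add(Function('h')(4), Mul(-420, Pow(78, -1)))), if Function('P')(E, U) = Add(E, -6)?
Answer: Rational(1730, 13) ≈ 133.08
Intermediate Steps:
Function('h')(B) = Mul(2, Pow(B, 2)) (Function('h')(B) = Mul(B, Mul(2, B)) = Mul(2, Pow(B, 2)))
Function('P')(E, U) = Add(-6, E)
Mul(Function('P')(11, -16), Add(Function('h')(4), Mul(-420, Pow(78, -1)))) = Mul(Add(-6, 11), Add(Mul(2, Pow(4, 2)), Mul(-420, Pow(78, -1)))) = Mul(5, Add(Mul(2, 16), Mul(-420, Rational(1, 78)))) = Mul(5, Add(32, Rational(-70, 13))) = Mul(5, Rational(346, 13)) = Rational(1730, 13)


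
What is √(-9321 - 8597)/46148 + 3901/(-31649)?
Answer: -3901/31649 + 17*I*√62/46148 ≈ -0.12326 + 0.0029006*I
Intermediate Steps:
√(-9321 - 8597)/46148 + 3901/(-31649) = √(-17918)*(1/46148) + 3901*(-1/31649) = (17*I*√62)*(1/46148) - 3901/31649 = 17*I*√62/46148 - 3901/31649 = -3901/31649 + 17*I*√62/46148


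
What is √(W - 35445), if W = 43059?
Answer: 9*√94 ≈ 87.258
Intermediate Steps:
√(W - 35445) = √(43059 - 35445) = √7614 = 9*√94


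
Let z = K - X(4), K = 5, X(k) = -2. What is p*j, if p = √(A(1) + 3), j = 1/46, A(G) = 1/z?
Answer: √154/322 ≈ 0.038539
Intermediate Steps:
z = 7 (z = 5 - 1*(-2) = 5 + 2 = 7)
A(G) = ⅐ (A(G) = 1/7 = ⅐)
j = 1/46 ≈ 0.021739
p = √154/7 (p = √(⅐ + 3) = √(22/7) = √154/7 ≈ 1.7728)
p*j = (√154/7)*(1/46) = √154/322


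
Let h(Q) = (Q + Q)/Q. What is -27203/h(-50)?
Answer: -27203/2 ≈ -13602.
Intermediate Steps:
h(Q) = 2 (h(Q) = (2*Q)/Q = 2)
-27203/h(-50) = -27203/2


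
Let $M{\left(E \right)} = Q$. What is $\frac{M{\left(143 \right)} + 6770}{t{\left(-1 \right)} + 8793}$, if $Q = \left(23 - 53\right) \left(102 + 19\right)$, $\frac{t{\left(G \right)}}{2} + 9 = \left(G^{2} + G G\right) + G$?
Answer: $\frac{3140}{8777} \approx 0.35775$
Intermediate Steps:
$t{\left(G \right)} = -18 + 2 G + 4 G^{2}$ ($t{\left(G \right)} = -18 + 2 \left(\left(G^{2} + G G\right) + G\right) = -18 + 2 \left(\left(G^{2} + G^{2}\right) + G\right) = -18 + 2 \left(2 G^{2} + G\right) = -18 + 2 \left(G + 2 G^{2}\right) = -18 + \left(2 G + 4 G^{2}\right) = -18 + 2 G + 4 G^{2}$)
$Q = -3630$ ($Q = \left(-30\right) 121 = -3630$)
$M{\left(E \right)} = -3630$
$\frac{M{\left(143 \right)} + 6770}{t{\left(-1 \right)} + 8793} = \frac{-3630 + 6770}{\left(-18 + 2 \left(-1\right) + 4 \left(-1\right)^{2}\right) + 8793} = \frac{3140}{\left(-18 - 2 + 4 \cdot 1\right) + 8793} = \frac{3140}{\left(-18 - 2 + 4\right) + 8793} = \frac{3140}{-16 + 8793} = \frac{3140}{8777}$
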